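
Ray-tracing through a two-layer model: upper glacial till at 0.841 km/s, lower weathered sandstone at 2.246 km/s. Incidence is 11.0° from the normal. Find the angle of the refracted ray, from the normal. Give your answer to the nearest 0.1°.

sin θ₁/V₁ = sin θ₂/V₂ ⇒ sin θ₂ = 2.246·sin 11.0°/0.841 = 2.246·0.1908/0.841 = 0.5096.
θ₂ = arcsin 0.5096 = 30.64° from the normal.

30.6°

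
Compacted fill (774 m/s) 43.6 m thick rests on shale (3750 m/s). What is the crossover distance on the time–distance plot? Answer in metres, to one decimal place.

x_cross = 2h·√((V₂+V₁)/(V₂−V₁)).
(V₂+V₁)/(V₂−V₁) = (3750+774)/(3750−774) = 1.5202; √ = 1.2329.
x_cross = 2·43.6·1.2329 = 107.51 m.

107.5 m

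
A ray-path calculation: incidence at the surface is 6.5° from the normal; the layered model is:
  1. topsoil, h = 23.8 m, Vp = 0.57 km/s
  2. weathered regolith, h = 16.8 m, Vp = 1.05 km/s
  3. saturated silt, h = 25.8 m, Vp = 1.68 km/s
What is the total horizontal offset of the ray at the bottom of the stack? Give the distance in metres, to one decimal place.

15.4 m

p = sin θ₁/V₁ = sin 6.5°/0.57 = 1.9860e-01 s/km is conserved through the stack.
Layer 1: θ = 6.50°; offset = 23.8·tan 6.50° = 2.712 m.
Layer 2: sin θ = p·1.05 = 0.2085 → θ = 12.04°; offset = 16.8·tan 12.04° = 3.582 m.
Layer 3: sin θ = p·1.68 = 0.3337 → θ = 19.49°; offset = 25.8·tan 19.49° = 9.131 m.
Total horizontal offset = 15.425 m.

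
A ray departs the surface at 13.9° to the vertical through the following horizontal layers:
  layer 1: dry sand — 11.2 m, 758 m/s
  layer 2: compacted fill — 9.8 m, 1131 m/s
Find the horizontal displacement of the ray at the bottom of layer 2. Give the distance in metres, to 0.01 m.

6.53 m

Ray parameter p = sin 13.9° / 758 m/s = 3.1692e-04 s/m.
Layer 1: θ = 13.90°; offset = 11.2·tan 13.90° = 2.7717 m.
Layer 2: sin θ = p·1131 = 0.3584 → θ = 21.00°; offset = 9.8·tan 21.00° = 3.7627 m.
Σ offsets = 6.5345 m.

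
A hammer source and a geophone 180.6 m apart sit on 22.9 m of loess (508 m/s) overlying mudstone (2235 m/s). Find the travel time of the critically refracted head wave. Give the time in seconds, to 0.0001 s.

0.1686 s

θ_c = arcsin(V₁/V₂) = arcsin(508/2235) = 13.14°, cos θ_c = 0.9738.
Intercept time tᵢ = 2h cos θ_c / V₁ = 2·22.9·0.9738/508 = 0.08780 s.
t = x/V₂ + tᵢ = 180.6/2235 + 0.08780 = 0.16860 s.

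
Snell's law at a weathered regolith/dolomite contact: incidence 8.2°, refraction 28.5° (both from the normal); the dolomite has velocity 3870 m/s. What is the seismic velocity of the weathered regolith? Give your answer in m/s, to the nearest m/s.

Snell's law: sin 8.2°/V₁ = sin 28.5°/V₂.
V₁ = V₂·sin 8.2°/sin 28.5° = 3870 × 0.2989 = 1156.79 m/s.

1157 m/s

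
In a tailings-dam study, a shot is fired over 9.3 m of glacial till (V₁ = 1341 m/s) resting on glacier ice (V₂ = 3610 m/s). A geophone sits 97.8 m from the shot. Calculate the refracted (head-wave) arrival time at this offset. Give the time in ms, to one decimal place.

t = x/V₂ + 2h·√(V₂²−V₁²)/(V₁V₂).
√(V₂²−V₁²) = √(3610²−1341²) = 3351.7 m/s; delay term = 2·9.3·3351.7/(1341·3610) = 0.01288 s.
t = 97.8/3610 + 0.01288 = 0.03997 s.

40.0 ms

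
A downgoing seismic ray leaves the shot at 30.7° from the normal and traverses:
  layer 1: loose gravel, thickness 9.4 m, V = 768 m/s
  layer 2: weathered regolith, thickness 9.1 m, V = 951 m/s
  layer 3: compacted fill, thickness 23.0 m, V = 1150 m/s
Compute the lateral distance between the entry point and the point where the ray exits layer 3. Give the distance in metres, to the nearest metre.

40 m

Ray parameter p = sin 30.7° / 768 m/s = 6.6477e-04 s/m.
Layer 1: θ = 30.70°; offset = 9.4·tan 30.70° = 5.581 m.
Layer 2: sin θ = p·951 = 0.6322 → θ = 39.21°; offset = 9.1·tan 39.21° = 7.425 m.
Layer 3: sin θ = p·1150 = 0.7645 → θ = 49.86°; offset = 23.0·tan 49.86° = 27.276 m.
Summing the layer offsets gives 40.282 m.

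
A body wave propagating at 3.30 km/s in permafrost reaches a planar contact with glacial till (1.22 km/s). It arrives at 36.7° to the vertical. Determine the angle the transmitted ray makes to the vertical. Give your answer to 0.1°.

12.8°

sin θ₁/V₁ = sin θ₂/V₂ ⇒ sin θ₂ = 1.22·sin 36.7°/3.30 = 1.22·0.5976/3.30 = 0.2209.
θ₂ = arcsin 0.2209 = 12.76° from the normal.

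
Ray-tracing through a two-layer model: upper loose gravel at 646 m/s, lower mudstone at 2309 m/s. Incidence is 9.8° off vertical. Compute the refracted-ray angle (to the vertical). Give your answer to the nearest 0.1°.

37.5°

sin θ₁/V₁ = sin θ₂/V₂ ⇒ sin θ₂ = 2309·sin 9.8°/646 = 2309·0.1702/646 = 0.6084.
θ₂ = arcsin 0.6084 = 37.47° from the normal.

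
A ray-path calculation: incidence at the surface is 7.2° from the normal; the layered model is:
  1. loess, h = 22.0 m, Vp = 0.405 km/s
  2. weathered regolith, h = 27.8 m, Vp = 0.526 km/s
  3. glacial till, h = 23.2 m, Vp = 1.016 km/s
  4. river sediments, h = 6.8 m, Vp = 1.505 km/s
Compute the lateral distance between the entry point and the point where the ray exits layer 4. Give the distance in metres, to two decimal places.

Apply Snell's law at each interface; in layer i the horizontal offset is hᵢ·tan θᵢ.
Layer 1: θ = 7.20°; offset = 22.0·tan 7.20° = 2.7792 m.
Layer 2: sin θ = 0.526·sin 7.2°/0.405 = 0.1628, θ = 9.37°; offset = 27.8·tan 9.37° = 4.5864 m.
Layer 3: sin θ = 1.016·sin 7.2°/0.405 = 0.3144, θ = 18.33°; offset = 23.2·tan 18.33° = 7.6842 m.
Layer 4: sin θ = 1.505·sin 7.2°/0.405 = 0.4657, θ = 27.76°; offset = 6.8·tan 27.76° = 3.5789 m.
Summing the layer offsets gives 18.6287 m.

18.63 m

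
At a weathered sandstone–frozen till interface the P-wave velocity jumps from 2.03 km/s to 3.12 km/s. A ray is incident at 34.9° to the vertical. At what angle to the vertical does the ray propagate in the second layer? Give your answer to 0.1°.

sin θ₁/V₁ = sin θ₂/V₂ ⇒ sin θ₂ = 3.12·sin 34.9°/2.03 = 3.12·0.5721/2.03 = 0.8794.
θ₂ = sin⁻¹(0.8794) = 61.56° (from vertical).

61.6°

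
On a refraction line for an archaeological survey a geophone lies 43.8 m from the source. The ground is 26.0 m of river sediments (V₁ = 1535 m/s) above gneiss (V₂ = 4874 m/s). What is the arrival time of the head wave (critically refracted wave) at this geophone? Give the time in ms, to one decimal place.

41.1 ms

t = x/V₂ + 2h·√(V₂²−V₁²)/(V₁V₂).
√(V₂²−V₁²) = √(4874²−1535²) = 4626.0 m/s; delay term = 2·26.0·4626.0/(1535·4874) = 0.03215 s.
t = 43.8/4874 + 0.03215 = 0.04114 s.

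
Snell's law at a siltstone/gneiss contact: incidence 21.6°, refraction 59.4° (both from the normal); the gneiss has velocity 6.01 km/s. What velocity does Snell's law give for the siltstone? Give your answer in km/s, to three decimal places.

2.570 km/s

sin 21.6° = 0.3681; sin 59.4° = 0.8607.
V₁ = V₂·(sin θ₁/sin θ₂) = 6.01·(0.3681/0.8607) = 2.570 km/s.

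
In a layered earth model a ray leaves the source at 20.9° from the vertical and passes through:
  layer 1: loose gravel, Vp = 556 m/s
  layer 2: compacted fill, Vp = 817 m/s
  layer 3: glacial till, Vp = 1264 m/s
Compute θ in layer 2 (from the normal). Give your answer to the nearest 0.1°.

Snell's law across each interface conserves sin θ / V, so sin θ_2 = V_2·sin θ₁/V₁.
sin θ_2 = 817 × sin 20.9° / 556 = 0.5242.
θ_2 = 31.61° from the vertical.

31.6°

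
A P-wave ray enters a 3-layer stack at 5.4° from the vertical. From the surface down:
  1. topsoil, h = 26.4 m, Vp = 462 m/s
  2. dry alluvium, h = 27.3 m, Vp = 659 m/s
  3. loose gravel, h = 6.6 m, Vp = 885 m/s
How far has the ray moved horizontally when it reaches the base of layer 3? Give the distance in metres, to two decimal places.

7.40 m

p = sin θ₁/V₁ = sin 5.4°/462 = 2.0370e-04 s/m is conserved through the stack.
Layer 1: θ = 5.40°; offset = 26.4·tan 5.40° = 2.4955 m.
Layer 2: sin θ = p·659 = 0.1342 → θ = 7.71°; offset = 27.3·tan 7.71° = 3.6981 m.
Layer 3: sin θ = p·885 = 0.1803 → θ = 10.39°; offset = 6.6·tan 10.39° = 1.2096 m.
Total horizontal offset = 7.4033 m.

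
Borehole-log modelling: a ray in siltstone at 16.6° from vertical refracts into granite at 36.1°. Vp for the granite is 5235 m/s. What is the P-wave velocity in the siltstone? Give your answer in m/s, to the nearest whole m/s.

2538 m/s

Snell's law: sin 16.6°/V₁ = sin 36.1°/V₂.
V₁ = V₂·sin 16.6°/sin 36.1° = 5235 × 0.4849 = 2538.34 m/s.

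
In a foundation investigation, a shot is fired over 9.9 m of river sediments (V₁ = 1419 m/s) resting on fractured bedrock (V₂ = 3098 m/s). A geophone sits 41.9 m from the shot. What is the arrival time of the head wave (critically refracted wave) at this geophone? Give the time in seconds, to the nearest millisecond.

0.026 s

θ_c = arcsin(V₁/V₂) = arcsin(1419/3098) = 27.26°, cos θ_c = 0.8889.
Intercept time tᵢ = 2h cos θ_c / V₁ = 2·9.9·0.8889/1419 = 0.01240 s.
t = x/V₂ + tᵢ = 41.9/3098 + 0.01240 = 0.02593 s.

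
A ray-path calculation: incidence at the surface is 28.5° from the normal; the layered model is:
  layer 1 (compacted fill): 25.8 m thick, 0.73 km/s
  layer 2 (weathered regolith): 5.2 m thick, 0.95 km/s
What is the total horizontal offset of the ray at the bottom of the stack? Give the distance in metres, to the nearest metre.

18 m

Apply Snell's law at each interface; in layer i the horizontal offset is hᵢ·tan θᵢ.
Layer 1: θ = 28.50°; offset = 25.8·tan 28.50° = 14.008 m.
Layer 2: sin θ = 0.95·sin 28.5°/0.73 = 0.6210, θ = 38.39°; offset = 5.2·tan 38.39° = 4.119 m.
Total horizontal offset = 18.128 m.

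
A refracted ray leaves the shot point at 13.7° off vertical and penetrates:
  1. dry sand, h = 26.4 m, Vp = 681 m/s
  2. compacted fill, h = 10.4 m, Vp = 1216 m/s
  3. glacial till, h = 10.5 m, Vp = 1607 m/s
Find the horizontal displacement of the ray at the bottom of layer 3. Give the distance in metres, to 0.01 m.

18.37 m

Apply Snell's law at each interface; in layer i the horizontal offset is hᵢ·tan θᵢ.
Layer 1: θ = 13.70°; offset = 26.4·tan 13.70° = 6.4356 m.
Layer 2: sin θ = 1216·sin 13.7°/681 = 0.4229, θ = 25.02°; offset = 10.4·tan 25.02° = 4.8535 m.
Layer 3: sin θ = 1607·sin 13.7°/681 = 0.5589, θ = 33.98°; offset = 10.5·tan 33.98° = 7.0766 m.
Σ offsets = 18.3658 m.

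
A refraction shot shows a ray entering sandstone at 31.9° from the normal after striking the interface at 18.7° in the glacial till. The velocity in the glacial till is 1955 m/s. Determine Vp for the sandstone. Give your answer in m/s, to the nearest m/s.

3222 m/s

sin 18.7° = 0.3206; sin 31.9° = 0.5284.
V₂ = V₁·(sin θ₂/sin θ₁) = 1955·(0.5284/0.3206) = 3222.26 m/s.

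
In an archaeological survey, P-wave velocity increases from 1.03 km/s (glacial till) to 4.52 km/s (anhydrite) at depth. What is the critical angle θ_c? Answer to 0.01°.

13.17°

Critical incidence: sin θ_c = V₁/V₂ = 1.03/4.52 = 0.2279.
θ_c = arcsin 0.2279 = 13.17°.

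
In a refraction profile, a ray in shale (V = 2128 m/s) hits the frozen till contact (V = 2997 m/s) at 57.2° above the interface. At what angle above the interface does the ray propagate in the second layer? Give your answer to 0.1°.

40.3°

Convert to the normal: θ₁ = 90° − 57.2° = 32.8°.
sin θ₁/V₁ = sin θ₂/V₂ ⇒ sin θ₂ = 2997·sin 32.8°/2128 = 2997·0.5417/2128 = 0.7629.
θ₂ = sin⁻¹(0.7629) = 49.72° (from vertical).
From the interface: 90° − 49.72° = 40.28°.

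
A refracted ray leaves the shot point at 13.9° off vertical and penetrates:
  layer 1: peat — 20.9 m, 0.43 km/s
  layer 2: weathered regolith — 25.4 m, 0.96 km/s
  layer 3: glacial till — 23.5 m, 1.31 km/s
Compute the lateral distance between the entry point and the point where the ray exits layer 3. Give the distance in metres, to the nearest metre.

Apply Snell's law at each interface; in layer i the horizontal offset is hᵢ·tan θᵢ.
Layer 1: θ = 13.90°; offset = 20.9·tan 13.90° = 5.172 m.
Layer 2: sin θ = 0.96·sin 13.9°/0.43 = 0.5363, θ = 32.43°; offset = 25.4·tan 32.43° = 16.140 m.
Layer 3: sin θ = 1.31·sin 13.9°/0.43 = 0.7319, θ = 47.04°; offset = 23.5·tan 47.04° = 25.238 m.
Σ offsets = 46.551 m.

47 m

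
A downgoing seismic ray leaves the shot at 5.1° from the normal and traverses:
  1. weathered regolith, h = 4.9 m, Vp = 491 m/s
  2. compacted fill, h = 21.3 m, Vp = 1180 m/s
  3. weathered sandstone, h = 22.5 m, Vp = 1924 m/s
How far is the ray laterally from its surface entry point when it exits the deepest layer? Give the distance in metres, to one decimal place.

Apply Snell's law at each interface; in layer i the horizontal offset is hᵢ·tan θᵢ.
Layer 1: θ = 5.10°; offset = 4.9·tan 5.10° = 0.437 m.
Layer 2: sin θ = 1180·sin 5.1°/491 = 0.2136, θ = 12.34°; offset = 21.3·tan 12.34° = 4.658 m.
Layer 3: sin θ = 1924·sin 5.1°/491 = 0.3483, θ = 20.39°; offset = 22.5·tan 20.39° = 8.361 m.
Summing the layer offsets gives 13.457 m.

13.5 m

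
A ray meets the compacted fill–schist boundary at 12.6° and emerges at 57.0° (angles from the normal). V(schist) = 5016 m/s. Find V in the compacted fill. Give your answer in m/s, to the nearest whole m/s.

Snell's law: sin 12.6°/V₁ = sin 57.0°/V₂.
V₁ = V₂·sin 12.6°/sin 57.0° = 5016 × 0.2601 = 1304.69 m/s.

1305 m/s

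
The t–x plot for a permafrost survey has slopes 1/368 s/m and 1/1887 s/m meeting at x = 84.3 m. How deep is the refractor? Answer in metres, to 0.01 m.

x_cross = 2h·√((V₂+V₁)/(V₂−V₁)) → h = x_cross / (2·√((V₂+V₁)/(V₂−V₁))).
√((V₂+V₁)/(V₂−V₁)) = √((1887+368)/(1887−368)) = 1.2184.
h = 84.3 / (2·1.2184) = 34.59 m.

34.59 m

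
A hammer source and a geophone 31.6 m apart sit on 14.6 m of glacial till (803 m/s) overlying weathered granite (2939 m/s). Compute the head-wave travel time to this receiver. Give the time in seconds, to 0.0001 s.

t = x/V₂ + 2h·√(V₂²−V₁²)/(V₁V₂).
√(V₂²−V₁²) = √(2939²−803²) = 2827.2 m/s; delay term = 2·14.6·2827.2/(803·2939) = 0.03498 s.
t = 31.6/2939 + 0.03498 = 0.04573 s.

0.0457 s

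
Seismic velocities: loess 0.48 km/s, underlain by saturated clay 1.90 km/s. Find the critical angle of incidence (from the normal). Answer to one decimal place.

At critical incidence the refracted ray runs along the interface (θ₂ = 90°), so sin θ_c = V₁/V₂.
θ_c = arcsin(0.48/1.90) = arcsin 0.2526 = 14.63°.

14.6°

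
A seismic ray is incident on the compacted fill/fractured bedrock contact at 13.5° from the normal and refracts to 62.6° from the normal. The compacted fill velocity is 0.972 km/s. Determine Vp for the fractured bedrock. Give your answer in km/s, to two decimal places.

Snell's law: sin 13.5°/V₁ = sin 62.6°/V₂.
V₂ = V₁·sin 62.6°/sin 13.5° = 0.972 × 3.8031 = 3.70 km/s.

3.70 km/s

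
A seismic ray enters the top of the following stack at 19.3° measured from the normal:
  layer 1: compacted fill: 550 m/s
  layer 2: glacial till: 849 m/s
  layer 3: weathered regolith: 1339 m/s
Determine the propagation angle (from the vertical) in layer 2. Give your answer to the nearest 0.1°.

30.7°

Ray parameter p = sin 19.3° / 550 = 6.0094e-04 s/m.
sin θ_2 = p·V_2 = 6.0094e-04 × 849 = 0.5102.
θ_2 = arcsin 0.5102 = 30.68°.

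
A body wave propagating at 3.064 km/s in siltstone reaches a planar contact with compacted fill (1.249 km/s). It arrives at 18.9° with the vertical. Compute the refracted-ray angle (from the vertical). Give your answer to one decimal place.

7.6°

Snell's law: sin θ₂ = (V₂/V₁)·sin θ₁ = (1.249/3.064)·sin 18.9° = 0.1320.
θ₂ = arcsin 0.1320 = 7.59° from the normal.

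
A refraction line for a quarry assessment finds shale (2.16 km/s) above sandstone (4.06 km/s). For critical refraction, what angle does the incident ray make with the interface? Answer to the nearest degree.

58°

Critical incidence: sin θ_c = V₁/V₂ = 2.16/4.06 = 0.5320.
θ_c = arcsin 0.5320 = 32.14°.
Measured from the interface: 90° − 32.14° = 57.86°.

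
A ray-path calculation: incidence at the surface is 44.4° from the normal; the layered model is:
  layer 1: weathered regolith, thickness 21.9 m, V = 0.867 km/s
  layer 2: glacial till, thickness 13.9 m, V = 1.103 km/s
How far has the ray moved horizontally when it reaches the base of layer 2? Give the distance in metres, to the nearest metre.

Apply Snell's law at each interface; in layer i the horizontal offset is hᵢ·tan θᵢ.
Layer 1: θ = 44.40°; offset = 21.9·tan 44.40° = 21.446 m.
Layer 2: sin θ = 1.103·sin 44.4°/0.867 = 0.8901, θ = 62.89°; offset = 13.9·tan 62.89° = 27.148 m.
Total horizontal offset = 48.594 m.

49 m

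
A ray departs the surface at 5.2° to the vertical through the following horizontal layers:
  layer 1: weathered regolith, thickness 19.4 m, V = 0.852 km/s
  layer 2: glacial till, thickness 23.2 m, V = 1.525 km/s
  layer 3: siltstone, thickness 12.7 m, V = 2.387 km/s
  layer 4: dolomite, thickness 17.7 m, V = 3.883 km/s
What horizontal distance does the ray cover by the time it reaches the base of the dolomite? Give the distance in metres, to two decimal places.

16.94 m

Apply Snell's law at each interface; in layer i the horizontal offset is hᵢ·tan θᵢ.
Layer 1: θ = 5.20°; offset = 19.4·tan 5.20° = 1.7655 m.
Layer 2: sin θ = 1.525·sin 5.2°/0.852 = 0.1622, θ = 9.34°; offset = 23.2·tan 9.34° = 3.8141 m.
Layer 3: sin θ = 2.387·sin 5.2°/0.852 = 0.2539, θ = 14.71°; offset = 12.7·tan 14.71° = 3.3341 m.
Layer 4: sin θ = 3.883·sin 5.2°/0.852 = 0.4131, θ = 24.40°; offset = 17.7·tan 24.40° = 8.0280 m.
Σ offsets = 16.9417 m.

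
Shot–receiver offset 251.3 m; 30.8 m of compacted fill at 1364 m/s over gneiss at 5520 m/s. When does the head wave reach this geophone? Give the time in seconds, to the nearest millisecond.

0.089 s

t = x/V₂ + 2h·√(V₂²−V₁²)/(V₁V₂).
√(V₂²−V₁²) = √(5520²−1364²) = 5348.8 m/s; delay term = 2·30.8·5348.8/(1364·5520) = 0.04376 s.
t = 251.3/5520 + 0.04376 = 0.08929 s.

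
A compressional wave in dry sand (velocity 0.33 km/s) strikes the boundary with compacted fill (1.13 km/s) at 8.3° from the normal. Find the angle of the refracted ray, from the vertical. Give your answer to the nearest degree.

30°

Snell's law: sin θ₂ = (V₂/V₁)·sin θ₁ = (1.13/0.33)·sin 8.3° = 0.4943.
θ₂ = arcsin 0.4943 = 29.62° from the normal.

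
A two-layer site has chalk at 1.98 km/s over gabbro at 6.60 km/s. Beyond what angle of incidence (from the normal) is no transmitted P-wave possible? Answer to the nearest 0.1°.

Critical incidence: sin θ_c = V₁/V₂ = 1.98/6.60 = 0.3000.
θ_c = arcsin 0.3000 = 17.46°.

17.5°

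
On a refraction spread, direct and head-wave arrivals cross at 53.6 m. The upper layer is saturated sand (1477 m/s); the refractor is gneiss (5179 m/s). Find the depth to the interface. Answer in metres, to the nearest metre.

20 m

x_cross = 2h·√((V₂+V₁)/(V₂−V₁)) → h = x_cross / (2·√((V₂+V₁)/(V₂−V₁))).
√((V₂+V₁)/(V₂−V₁)) = √((5179+1477)/(5179−1477)) = 1.3409.
h = 53.6 / (2·1.3409) = 19.99 m.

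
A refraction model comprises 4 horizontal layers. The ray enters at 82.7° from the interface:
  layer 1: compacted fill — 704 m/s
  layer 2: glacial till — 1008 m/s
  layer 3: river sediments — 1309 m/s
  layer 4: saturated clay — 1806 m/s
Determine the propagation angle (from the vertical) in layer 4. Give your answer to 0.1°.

From the normal: θ₁ = 90° − 82.7° = 7.3°.
Ray parameter p = sin 7.3° / 704 = 1.8049e-04 s/m.
sin θ_4 = p·V_4 = 1.8049e-04 × 1806 = 0.3260.
θ_4 = 19.02° from the vertical.

19.0°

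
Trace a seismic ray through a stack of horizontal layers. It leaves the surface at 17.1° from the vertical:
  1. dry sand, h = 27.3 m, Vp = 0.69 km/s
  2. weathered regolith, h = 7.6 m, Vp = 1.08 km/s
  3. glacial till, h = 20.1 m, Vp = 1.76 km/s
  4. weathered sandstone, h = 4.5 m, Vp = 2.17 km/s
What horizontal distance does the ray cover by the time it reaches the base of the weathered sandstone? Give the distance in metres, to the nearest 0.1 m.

Apply Snell's law at each interface; in layer i the horizontal offset is hᵢ·tan θᵢ.
Layer 1: θ = 17.10°; offset = 27.3·tan 17.10° = 8.399 m.
Layer 2: sin θ = 1.08·sin 17.1°/0.69 = 0.4602, θ = 27.40°; offset = 7.6·tan 27.40° = 3.940 m.
Layer 3: sin θ = 1.76·sin 17.1°/0.69 = 0.7500, θ = 48.59°; offset = 20.1·tan 48.59° = 22.792 m.
Layer 4: sin θ = 2.17·sin 17.1°/0.69 = 0.9247, θ = 67.63°; offset = 4.5·tan 67.63° = 10.933 m.
Total horizontal offset = 46.064 m.

46.1 m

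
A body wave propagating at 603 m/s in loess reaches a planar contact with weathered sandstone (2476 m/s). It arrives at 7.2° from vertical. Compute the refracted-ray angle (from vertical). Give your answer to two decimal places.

30.97°

Snell's law: sin θ₂ = (V₂/V₁)·sin θ₁ = (2476/603)·sin 7.2° = 0.5146.
θ₂ = arcsin 0.5146 = 30.97° from the normal.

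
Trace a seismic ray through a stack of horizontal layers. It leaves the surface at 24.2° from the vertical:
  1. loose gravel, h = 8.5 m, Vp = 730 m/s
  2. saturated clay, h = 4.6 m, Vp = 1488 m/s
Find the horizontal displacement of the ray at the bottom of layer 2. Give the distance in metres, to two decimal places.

p = sin θ₁/V₁ = sin 24.2°/730 = 5.6154e-04 s/m is conserved through the stack.
Layer 1: θ = 24.20°; offset = 8.5·tan 24.20° = 3.8201 m.
Layer 2: sin θ = p·1488 = 0.8356 → θ = 56.68°; offset = 4.6·tan 56.68° = 6.9962 m.
Total horizontal offset = 10.8163 m.

10.82 m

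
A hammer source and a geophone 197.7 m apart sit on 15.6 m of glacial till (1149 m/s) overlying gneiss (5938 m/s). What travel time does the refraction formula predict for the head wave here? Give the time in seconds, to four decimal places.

0.0599 s

θ_c = arcsin(V₁/V₂) = arcsin(1149/5938) = 11.16°, cos θ_c = 0.9811.
Intercept time tᵢ = 2h cos θ_c / V₁ = 2·15.6·0.9811/1149 = 0.02664 s.
t = x/V₂ + tᵢ = 197.7/5938 + 0.02664 = 0.05993 s.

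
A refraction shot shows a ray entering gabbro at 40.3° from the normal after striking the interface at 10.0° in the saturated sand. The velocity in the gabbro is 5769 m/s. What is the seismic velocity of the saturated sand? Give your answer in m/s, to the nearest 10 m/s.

1550 m/s

Snell's law: sin 10.0°/V₁ = sin 40.3°/V₂.
V₁ = V₂·sin 10.0°/sin 40.3° = 5769 × 0.2685 = 1548.84 m/s.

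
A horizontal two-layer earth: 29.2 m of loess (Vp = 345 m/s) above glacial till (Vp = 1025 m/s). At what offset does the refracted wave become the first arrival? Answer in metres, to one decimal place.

x_cross = 2h·√((V₂+V₁)/(V₂−V₁)).
(V₂+V₁)/(V₂−V₁) = (1025+345)/(1025−345) = 2.0147; √ = 1.4194.
x_cross = 2·29.2·1.4194 = 82.89 m.

82.9 m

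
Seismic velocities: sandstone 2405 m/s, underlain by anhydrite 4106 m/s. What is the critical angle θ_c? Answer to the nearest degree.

36°

At critical incidence the refracted ray runs along the interface (θ₂ = 90°), so sin θ_c = V₁/V₂.
θ_c = arcsin(2405/4106) = arcsin 0.5857 = 35.85°.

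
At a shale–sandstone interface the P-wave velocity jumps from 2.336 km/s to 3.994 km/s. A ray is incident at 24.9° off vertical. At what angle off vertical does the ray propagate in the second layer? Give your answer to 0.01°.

46.04°

Snell's law: sin θ₂ = (V₂/V₁)·sin θ₁ = (3.994/2.336)·sin 24.9° = 0.7199.
θ₂ = arcsin 0.7199 = 46.04° from the normal.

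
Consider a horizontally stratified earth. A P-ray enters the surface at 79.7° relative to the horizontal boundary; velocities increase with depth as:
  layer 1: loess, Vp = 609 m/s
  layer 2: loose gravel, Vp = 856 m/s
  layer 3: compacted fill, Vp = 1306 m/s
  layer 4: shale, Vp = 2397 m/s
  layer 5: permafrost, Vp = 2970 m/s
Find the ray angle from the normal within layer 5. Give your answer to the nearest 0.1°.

60.7°

From the normal: θ₁ = 90° − 79.7° = 10.3°.
Snell's law across each interface conserves sin θ / V, so sin θ_5 = V_5·sin θ₁/V₁.
sin θ_5 = 2970 × sin 10.3° / 609 = 0.8720.
θ_5 = 60.69° from the vertical.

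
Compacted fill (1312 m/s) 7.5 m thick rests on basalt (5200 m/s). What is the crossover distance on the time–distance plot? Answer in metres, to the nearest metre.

19 m

x_cross = 2h·√((V₂+V₁)/(V₂−V₁)).
(V₂+V₁)/(V₂−V₁) = (5200+1312)/(5200−1312) = 1.6749; √ = 1.2942.
x_cross = 2·7.5·1.2942 = 19.41 m.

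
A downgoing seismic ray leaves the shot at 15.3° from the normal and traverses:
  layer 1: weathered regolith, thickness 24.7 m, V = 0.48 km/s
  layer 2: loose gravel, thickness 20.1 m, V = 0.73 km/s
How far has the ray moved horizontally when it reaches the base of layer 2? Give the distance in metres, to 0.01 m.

15.56 m

Apply Snell's law at each interface; in layer i the horizontal offset is hᵢ·tan θᵢ.
Layer 1: θ = 15.30°; offset = 24.7·tan 15.30° = 6.7572 m.
Layer 2: sin θ = 0.73·sin 15.3°/0.48 = 0.4013, θ = 23.66°; offset = 20.1·tan 23.66° = 8.8065 m.
Summing the layer offsets gives 15.5637 m.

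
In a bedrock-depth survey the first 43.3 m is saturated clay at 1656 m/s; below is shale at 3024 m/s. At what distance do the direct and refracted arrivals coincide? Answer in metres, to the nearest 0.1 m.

x_cross = 2h·√((V₂+V₁)/(V₂−V₁)).
(V₂+V₁)/(V₂−V₁) = (3024+1656)/(3024−1656) = 3.4211; √ = 1.8496.
x_cross = 2·43.3·1.8496 = 160.18 m.

160.2 m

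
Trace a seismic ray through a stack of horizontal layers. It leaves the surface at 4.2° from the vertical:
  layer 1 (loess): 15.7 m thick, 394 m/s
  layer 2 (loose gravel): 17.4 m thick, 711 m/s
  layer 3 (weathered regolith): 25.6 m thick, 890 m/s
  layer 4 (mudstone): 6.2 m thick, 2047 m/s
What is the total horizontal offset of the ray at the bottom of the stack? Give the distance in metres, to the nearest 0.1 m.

10.3 m

p = sin θ₁/V₁ = sin 4.2°/394 = 1.8588e-04 s/m is conserved through the stack.
Layer 1: θ = 4.20°; offset = 15.7·tan 4.20° = 1.153 m.
Layer 2: sin θ = p·711 = 0.1322 → θ = 7.59°; offset = 17.4·tan 7.59° = 2.320 m.
Layer 3: sin θ = p·890 = 0.1654 → θ = 9.52°; offset = 25.6·tan 9.52° = 4.294 m.
Layer 4: sin θ = p·2047 = 0.3805 → θ = 22.36°; offset = 6.2·tan 22.36° = 2.551 m.
Summing the layer offsets gives 10.318 m.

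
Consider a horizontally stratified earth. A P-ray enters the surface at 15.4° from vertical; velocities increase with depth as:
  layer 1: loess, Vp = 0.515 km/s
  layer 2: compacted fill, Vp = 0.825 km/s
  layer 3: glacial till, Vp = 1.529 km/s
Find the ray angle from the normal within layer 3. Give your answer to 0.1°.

Snell's law across each interface conserves sin θ / V, so sin θ_3 = V_3·sin θ₁/V₁.
sin θ_3 = 1.529 × sin 15.4° / 0.515 = 0.7884.
θ_3 = arcsin 0.7884 = 52.04°.

52.0°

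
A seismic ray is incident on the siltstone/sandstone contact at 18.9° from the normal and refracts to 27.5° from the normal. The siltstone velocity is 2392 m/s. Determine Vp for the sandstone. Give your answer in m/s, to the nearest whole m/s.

3410 m/s

Snell's law: sin 18.9°/V₁ = sin 27.5°/V₂.
V₂ = V₁·sin 27.5°/sin 18.9° = 2392 × 1.4255 = 3409.83 m/s.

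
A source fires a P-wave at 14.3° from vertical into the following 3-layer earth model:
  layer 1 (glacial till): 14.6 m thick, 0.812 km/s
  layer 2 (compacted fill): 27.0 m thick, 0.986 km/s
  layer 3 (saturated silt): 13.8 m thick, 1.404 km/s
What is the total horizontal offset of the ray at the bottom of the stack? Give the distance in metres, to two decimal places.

Ray parameter p = sin 14.3° / 0.812 km/s = 3.0419e-01 s/km.
Layer 1: θ = 14.30°; offset = 14.6·tan 14.30° = 3.7215 m.
Layer 2: sin θ = p·0.986 = 0.2999 → θ = 17.45°; offset = 27.0·tan 17.45° = 8.4888 m.
Layer 3: sin θ = p·1.404 = 0.4271 → θ = 25.28°; offset = 13.8·tan 25.28° = 6.5180 m.
Σ offsets = 18.7283 m.

18.73 m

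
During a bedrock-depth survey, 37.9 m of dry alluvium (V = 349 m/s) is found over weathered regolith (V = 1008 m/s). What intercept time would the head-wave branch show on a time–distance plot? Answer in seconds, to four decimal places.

θ_c = arcsin(V₁/V₂) = arcsin(349/1008) = 20.26°; cos θ_c = 0.9381.
tᵢ = 2h·cos θ_c / V₁ = 2·37.9·0.9381 / 349 = 0.20376 s.

0.2038 s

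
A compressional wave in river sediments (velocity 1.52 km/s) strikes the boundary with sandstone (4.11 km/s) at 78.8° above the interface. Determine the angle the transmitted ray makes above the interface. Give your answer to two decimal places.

Convert to the normal: θ₁ = 90° − 78.8° = 11.2°.
Snell's law: sin θ₂ = (V₂/V₁)·sin θ₁ = (4.11/1.52)·sin 11.2° = 0.5252.
θ₂ = sin⁻¹(0.5252) = 31.68° (from vertical).
From the interface: 90° − 31.68° = 58.32°.

58.32°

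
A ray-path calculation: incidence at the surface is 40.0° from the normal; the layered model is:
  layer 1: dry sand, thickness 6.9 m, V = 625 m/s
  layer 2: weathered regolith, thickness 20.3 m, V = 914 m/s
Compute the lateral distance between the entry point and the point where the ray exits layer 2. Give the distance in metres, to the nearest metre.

62 m

Apply Snell's law at each interface; in layer i the horizontal offset is hᵢ·tan θᵢ.
Layer 1: θ = 40.00°; offset = 6.9·tan 40.00° = 5.790 m.
Layer 2: sin θ = 914·sin 40.0°/625 = 0.9400, θ = 70.05°; offset = 20.3·tan 70.05° = 55.937 m.
Summing the layer offsets gives 61.727 m.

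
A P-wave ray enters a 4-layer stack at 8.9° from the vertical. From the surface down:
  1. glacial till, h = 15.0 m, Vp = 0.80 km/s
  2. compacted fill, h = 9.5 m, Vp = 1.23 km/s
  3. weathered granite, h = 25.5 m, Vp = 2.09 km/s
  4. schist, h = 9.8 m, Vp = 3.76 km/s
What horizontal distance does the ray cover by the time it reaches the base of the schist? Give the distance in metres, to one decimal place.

Apply Snell's law at each interface; in layer i the horizontal offset is hᵢ·tan θᵢ.
Layer 1: θ = 8.90°; offset = 15.0·tan 8.90° = 2.349 m.
Layer 2: sin θ = 1.23·sin 8.9°/0.80 = 0.2379, θ = 13.76°; offset = 9.5·tan 13.76° = 2.327 m.
Layer 3: sin θ = 2.09·sin 8.9°/0.80 = 0.4042, θ = 23.84°; offset = 25.5·tan 23.84° = 11.268 m.
Layer 4: sin θ = 3.76·sin 8.9°/0.80 = 0.7271, θ = 46.65°; offset = 9.8·tan 46.65° = 10.380 m.
Summing the layer offsets gives 26.324 m.

26.3 m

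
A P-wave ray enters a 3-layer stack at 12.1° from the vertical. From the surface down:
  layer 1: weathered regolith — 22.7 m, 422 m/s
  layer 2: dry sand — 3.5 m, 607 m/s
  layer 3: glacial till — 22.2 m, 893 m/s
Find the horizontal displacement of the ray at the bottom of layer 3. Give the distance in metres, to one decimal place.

17.0 m

Ray parameter p = sin 12.1° / 422 m/s = 4.9673e-04 s/m.
Layer 1: θ = 12.10°; offset = 22.7·tan 12.10° = 4.866 m.
Layer 2: sin θ = p·607 = 0.3015 → θ = 17.55°; offset = 3.5·tan 17.55° = 1.107 m.
Layer 3: sin θ = p·893 = 0.4436 → θ = 26.33°; offset = 22.2·tan 26.33° = 10.988 m.
Total horizontal offset = 16.961 m.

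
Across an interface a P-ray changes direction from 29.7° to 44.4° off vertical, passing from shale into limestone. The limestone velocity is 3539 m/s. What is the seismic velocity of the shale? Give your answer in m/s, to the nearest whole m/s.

sin 29.7° = 0.4955; sin 44.4° = 0.6997.
V₁ = V₂·(sin θ₁/sin θ₂) = 3539·(0.4955/0.6997) = 2506.10 m/s.

2506 m/s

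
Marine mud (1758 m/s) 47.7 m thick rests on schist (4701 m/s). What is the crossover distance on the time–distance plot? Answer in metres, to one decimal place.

θ_c = arcsin(1758/4701) = 21.96°, so cos θ_c = 0.9274 and tᵢ = 2h cos θ_c/V₁ = 0.0503 s.
At crossover x/V₁ = x/V₂ + tᵢ ⇒ x = tᵢ/(1/V₁ − 1/V₂) = 0.05033/(5.6883e-04 − 2.1272e-04) = 141.33 m.

141.3 m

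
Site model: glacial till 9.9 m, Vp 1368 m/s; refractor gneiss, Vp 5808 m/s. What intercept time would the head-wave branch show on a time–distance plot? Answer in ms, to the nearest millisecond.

14 ms

tᵢ = 2h·√(V₂²−V₁²)/(V₁V₂).
√(V₂²−V₁²) = √(5808²−1368²) = 5644.6 m/s.
tᵢ = 2·9.9·5644.6/(1368·5808) = 0.01407 s.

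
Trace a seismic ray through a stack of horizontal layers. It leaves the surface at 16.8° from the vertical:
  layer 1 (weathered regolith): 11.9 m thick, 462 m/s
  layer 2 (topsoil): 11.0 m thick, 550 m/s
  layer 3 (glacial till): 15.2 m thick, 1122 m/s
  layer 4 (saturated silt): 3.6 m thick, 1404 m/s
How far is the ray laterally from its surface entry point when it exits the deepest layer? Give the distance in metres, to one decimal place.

29.2 m

Apply Snell's law at each interface; in layer i the horizontal offset is hᵢ·tan θᵢ.
Layer 1: θ = 16.80°; offset = 11.9·tan 16.80° = 3.593 m.
Layer 2: sin θ = 550·sin 16.8°/462 = 0.3441, θ = 20.13°; offset = 11.0·tan 20.13° = 4.031 m.
Layer 3: sin θ = 1122·sin 16.8°/462 = 0.7019, θ = 44.58°; offset = 15.2·tan 44.58° = 14.980 m.
Layer 4: sin θ = 1404·sin 16.8°/462 = 0.8784, θ = 61.44°; offset = 3.6·tan 61.44° = 6.615 m.
Σ offsets = 29.219 m.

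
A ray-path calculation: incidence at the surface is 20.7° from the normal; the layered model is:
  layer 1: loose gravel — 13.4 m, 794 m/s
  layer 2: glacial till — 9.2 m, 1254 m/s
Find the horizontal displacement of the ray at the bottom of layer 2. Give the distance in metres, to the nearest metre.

11 m

Ray parameter p = sin 20.7° / 794 m/s = 4.4518e-04 s/m.
Layer 1: θ = 20.70°; offset = 13.4·tan 20.70° = 5.063 m.
Layer 2: sin θ = p·1254 = 0.5583 → θ = 33.94°; offset = 9.2·tan 33.94° = 6.190 m.
Total horizontal offset = 11.254 m.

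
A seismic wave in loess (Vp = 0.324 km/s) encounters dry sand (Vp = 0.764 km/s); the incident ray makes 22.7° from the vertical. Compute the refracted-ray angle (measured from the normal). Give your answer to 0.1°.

Snell's law: sin θ₂ = (V₂/V₁)·sin θ₁ = (0.764/0.324)·sin 22.7° = 0.9100.
θ₂ = arcsin 0.9100 = 65.50° from the normal.

65.5°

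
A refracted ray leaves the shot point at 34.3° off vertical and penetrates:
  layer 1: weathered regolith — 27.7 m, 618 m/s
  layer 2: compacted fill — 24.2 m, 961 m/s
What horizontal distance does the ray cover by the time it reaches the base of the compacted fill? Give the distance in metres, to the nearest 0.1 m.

62.9 m

p = sin θ₁/V₁ = sin 34.3°/618 = 9.1185e-04 s/m is conserved through the stack.
Layer 1: θ = 34.30°; offset = 27.7·tan 34.30° = 18.896 m.
Layer 2: sin θ = p·961 = 0.8763 → θ = 61.20°; offset = 24.2·tan 61.20° = 44.016 m.
Total horizontal offset = 62.912 m.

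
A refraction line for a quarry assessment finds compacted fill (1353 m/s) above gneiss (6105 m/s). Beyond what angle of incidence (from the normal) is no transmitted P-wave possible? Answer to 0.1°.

12.8°

At critical incidence the refracted ray runs along the interface (θ₂ = 90°), so sin θ_c = V₁/V₂.
θ_c = arcsin(1353/6105) = arcsin 0.2216 = 12.80°.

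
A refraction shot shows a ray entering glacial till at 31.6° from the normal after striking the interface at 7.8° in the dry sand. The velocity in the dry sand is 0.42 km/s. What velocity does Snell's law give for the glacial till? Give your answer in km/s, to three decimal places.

sin 7.8° = 0.1357; sin 31.6° = 0.5240.
V₂ = V₁·(sin θ₂/sin θ₁) = 0.42·(0.5240/0.1357) = 1.622 km/s.

1.622 km/s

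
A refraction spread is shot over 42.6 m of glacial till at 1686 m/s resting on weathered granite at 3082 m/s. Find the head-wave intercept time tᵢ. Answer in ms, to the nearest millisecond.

42 ms

tᵢ = 2h·√(V₂²−V₁²)/(V₁V₂).
√(V₂²−V₁²) = √(3082²−1686²) = 2579.9 m/s.
tᵢ = 2·42.6·2579.9/(1686·3082) = 0.04230 s.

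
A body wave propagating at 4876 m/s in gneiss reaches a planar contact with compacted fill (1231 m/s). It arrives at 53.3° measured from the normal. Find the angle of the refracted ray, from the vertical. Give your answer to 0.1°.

sin θ₁/V₁ = sin θ₂/V₂ ⇒ sin θ₂ = 1231·sin 53.3°/4876 = 1231·0.8018/4876 = 0.2024.
θ₂ = arcsin 0.2024 = 11.68° from the normal.

11.7°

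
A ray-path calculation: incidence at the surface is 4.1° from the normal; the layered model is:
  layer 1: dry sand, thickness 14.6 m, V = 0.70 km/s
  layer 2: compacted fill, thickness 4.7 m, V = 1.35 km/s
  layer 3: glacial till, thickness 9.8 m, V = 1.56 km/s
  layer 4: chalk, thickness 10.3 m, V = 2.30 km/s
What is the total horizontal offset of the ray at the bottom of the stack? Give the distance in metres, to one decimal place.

Apply Snell's law at each interface; in layer i the horizontal offset is hᵢ·tan θᵢ.
Layer 1: θ = 4.10°; offset = 14.6·tan 4.10° = 1.047 m.
Layer 2: sin θ = 1.35·sin 4.1°/0.70 = 0.1379, θ = 7.93°; offset = 4.7·tan 7.93° = 0.654 m.
Layer 3: sin θ = 1.56·sin 4.1°/0.70 = 0.1593, θ = 9.17°; offset = 9.8·tan 9.17° = 1.582 m.
Layer 4: sin θ = 2.30·sin 4.1°/0.70 = 0.2349, θ = 13.59°; offset = 10.3·tan 13.59° = 2.489 m.
Total horizontal offset = 5.772 m.

5.8 m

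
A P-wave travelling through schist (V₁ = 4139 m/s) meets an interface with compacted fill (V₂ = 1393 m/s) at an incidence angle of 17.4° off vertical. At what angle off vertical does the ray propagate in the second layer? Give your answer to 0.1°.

5.8°

Snell's law: sin θ₂ = (V₂/V₁)·sin θ₁ = (1393/4139)·sin 17.4° = 0.1006.
θ₂ = sin⁻¹(0.1006) = 5.78° (from vertical).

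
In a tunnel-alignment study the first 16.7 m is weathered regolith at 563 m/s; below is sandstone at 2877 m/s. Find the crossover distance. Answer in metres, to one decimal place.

x_cross = 2h·√((V₂+V₁)/(V₂−V₁)).
(V₂+V₁)/(V₂−V₁) = (2877+563)/(2877−563) = 1.4866; √ = 1.2193.
x_cross = 2·16.7·1.2193 = 40.72 m.

40.7 m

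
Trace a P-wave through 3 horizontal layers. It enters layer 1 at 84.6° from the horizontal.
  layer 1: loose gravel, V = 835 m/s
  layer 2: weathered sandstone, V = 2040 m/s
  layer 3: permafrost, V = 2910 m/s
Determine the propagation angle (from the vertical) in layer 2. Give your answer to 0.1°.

13.3°

From the normal: θ₁ = 90° − 84.6° = 5.4°.
Ray parameter p = sin 5.4° / 835 = 1.1270e-04 s/m.
sin θ_2 = p·V_2 = 1.1270e-04 × 2040 = 0.2299.
θ_2 = 13.29° from the vertical.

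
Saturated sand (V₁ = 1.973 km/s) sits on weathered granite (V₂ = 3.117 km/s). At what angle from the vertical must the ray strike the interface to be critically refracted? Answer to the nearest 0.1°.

Critical incidence: sin θ_c = V₁/V₂ = 1.973/3.117 = 0.6330.
θ_c = arcsin 0.6330 = 39.27°.

39.3°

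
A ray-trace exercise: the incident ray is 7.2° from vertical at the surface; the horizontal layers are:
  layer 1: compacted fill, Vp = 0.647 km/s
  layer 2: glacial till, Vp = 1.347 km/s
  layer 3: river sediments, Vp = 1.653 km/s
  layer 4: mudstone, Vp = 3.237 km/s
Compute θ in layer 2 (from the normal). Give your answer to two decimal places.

Snell's law across each interface conserves sin θ / V, so sin θ_2 = V_2·sin θ₁/V₁.
sin θ_2 = 1.347 × sin 7.2° / 0.647 = 0.2609.
θ_2 = arcsin 0.2609 = 15.13°.

15.13°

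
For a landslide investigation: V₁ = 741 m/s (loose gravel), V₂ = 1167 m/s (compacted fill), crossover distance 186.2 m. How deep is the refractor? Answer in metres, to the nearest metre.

x_cross = 2h·√((V₂+V₁)/(V₂−V₁)) → h = x_cross / (2·√((V₂+V₁)/(V₂−V₁))).
√((V₂+V₁)/(V₂−V₁)) = √((1167+741)/(1167−741)) = 2.1163.
h = 186.2 / (2·2.1163) = 43.99 m.

44 m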